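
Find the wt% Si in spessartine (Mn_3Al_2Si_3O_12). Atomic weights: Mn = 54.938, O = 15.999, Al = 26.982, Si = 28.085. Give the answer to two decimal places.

M(Mn_3Al_2Si_3O_12) = 495.021 g/mol.
Si contributes 3 × 28.085 = 84.255 g per mole.
84.255/495.021 = 0.1702 → 17.02%.

17.02 mass %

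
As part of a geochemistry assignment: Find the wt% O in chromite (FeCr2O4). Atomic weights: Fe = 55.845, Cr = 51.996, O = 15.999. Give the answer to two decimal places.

Formula mass = 1*55.845 + 2*51.996 + 4*15.999 = 223.833 g/mol, of which 63.996 g is O.
So O makes up 63.996/223.833 = 0.2859 of the mass, i.e. 28.59%.

28.59 wt%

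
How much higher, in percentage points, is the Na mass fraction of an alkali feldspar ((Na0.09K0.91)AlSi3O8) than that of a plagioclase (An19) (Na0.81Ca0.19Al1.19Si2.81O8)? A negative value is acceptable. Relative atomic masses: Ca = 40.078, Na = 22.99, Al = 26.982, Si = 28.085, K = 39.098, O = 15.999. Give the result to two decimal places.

-6.27 percentage points

Na in (Na0.09K0.91)AlSi3O8: molar mass 276.877 g/mol; 0.09×22.99 = 2.069 g → 0.75 wt%.
Na in Na0.81Ca0.19Al1.19Si2.81O8: molar mass 265.256 g/mol; 0.81×22.99 = 18.622 g → 7.02 wt%.
Difference = 0.75 − 7.02 = -6.27 percentage points.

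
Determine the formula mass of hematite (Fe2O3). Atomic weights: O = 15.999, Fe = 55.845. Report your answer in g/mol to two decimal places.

Fe: 2 × 55.845 = 111.6900
O: 3 × 15.999 = 47.9970
Summing the contributions gives the formula mass.

159.69 g/mol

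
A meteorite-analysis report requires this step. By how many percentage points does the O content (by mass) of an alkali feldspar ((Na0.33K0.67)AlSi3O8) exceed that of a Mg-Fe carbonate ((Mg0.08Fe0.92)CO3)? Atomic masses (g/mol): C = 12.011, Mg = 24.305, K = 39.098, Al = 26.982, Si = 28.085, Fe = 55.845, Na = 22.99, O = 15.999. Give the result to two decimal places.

M((Na0.33K0.67)AlSi3O8) = 273.011 g/mol, so wt% O = 127.992/273.011 × 100 = 46.88%.
M((Mg0.08Fe0.92)CO3) = 113.330 g/mol, so wt% O = 47.997/113.330 × 100 = 42.35%.
46.88 − 42.35 = 4.53 pp.

4.53 percentage points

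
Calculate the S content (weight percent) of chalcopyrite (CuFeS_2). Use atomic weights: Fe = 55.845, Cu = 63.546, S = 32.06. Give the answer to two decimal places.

Molar mass of CuFeS_2: 1×63.546 + 1×55.845 + 2×32.06 = 183.511 g/mol.
Mass of S per formula unit: 2 × 32.06 = 64.120 g.
Weight fraction S = 64.120 / 183.511 = 0.3494.

34.94 weight percent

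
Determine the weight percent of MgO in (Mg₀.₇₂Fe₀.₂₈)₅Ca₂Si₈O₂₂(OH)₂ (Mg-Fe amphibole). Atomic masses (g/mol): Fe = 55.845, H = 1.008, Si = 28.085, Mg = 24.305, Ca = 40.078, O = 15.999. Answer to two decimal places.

Formula mass = 856.509 g/mol.
3.60 Mg → 3.6000 mol MgO per formula unit; M(MgO) = 40.304, so MgO mass = 145.094 g.
145.094/856.509 × 100 = 16.94 wt%.

16.94 wt%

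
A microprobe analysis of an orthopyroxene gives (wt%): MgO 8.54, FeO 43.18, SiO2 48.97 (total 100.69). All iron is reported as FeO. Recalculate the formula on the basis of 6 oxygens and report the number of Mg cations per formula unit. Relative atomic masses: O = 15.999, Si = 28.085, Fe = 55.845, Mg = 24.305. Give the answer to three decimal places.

8.54 wt% MgO ÷ 40.304 g/mol = 0.21189 mol, giving 0.21189 Mg and 0.21189 O.
43.18 wt% FeO ÷ 71.844 g/mol = 0.60102 mol, giving 0.60102 Fe and 0.60102 O.
48.97 wt% SiO2 ÷ 60.083 g/mol = 0.81504 mol, giving 0.81504 Si and 1.63008 O.
Oxygen sums to 2.44299; scaling by 6/2.44299 = 2.45601 puts the formula on 6 O.
Mg: 0.21189 × 2.45601 = 0.520 atoms per formula unit.

0.520 Mg apfu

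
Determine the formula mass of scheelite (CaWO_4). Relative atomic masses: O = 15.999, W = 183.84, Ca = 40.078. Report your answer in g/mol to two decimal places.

287.91 g/mol

The formula mass is the sum 1·40.078 + 1·183.84 + 4·15.999.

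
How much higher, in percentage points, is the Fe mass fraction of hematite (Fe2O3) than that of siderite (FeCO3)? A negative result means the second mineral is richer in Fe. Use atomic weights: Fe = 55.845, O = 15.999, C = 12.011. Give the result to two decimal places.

M(Fe2O3) = 159.687 g/mol, so wt% Fe = 111.690/159.687 × 100 = 69.94%.
M(FeCO3) = 115.853 g/mol, so wt% Fe = 55.845/115.853 × 100 = 48.20%.
69.94 − 48.20 = 21.74 pp.

21.74 percentage points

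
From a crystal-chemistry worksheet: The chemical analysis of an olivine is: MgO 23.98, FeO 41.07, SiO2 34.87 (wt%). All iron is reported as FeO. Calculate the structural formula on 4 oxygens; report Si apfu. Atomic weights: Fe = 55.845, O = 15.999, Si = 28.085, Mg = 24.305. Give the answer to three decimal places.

0.997 Si apfu

23.98 wt% MgO ÷ 40.304 g/mol = 0.59498 mol, giving 0.59498 Mg and 0.59498 O.
41.07 wt% FeO ÷ 71.844 g/mol = 0.57166 mol, giving 0.57166 Fe and 0.57166 O.
34.87 wt% SiO2 ÷ 60.083 g/mol = 0.58036 mol, giving 0.58036 Si and 1.16072 O.
Oxygen sums to 2.32736; scaling by 4/2.32736 = 1.71869 puts the formula on 4 O.
Si: 0.58036 × 1.71869 = 0.997 atoms per formula unit.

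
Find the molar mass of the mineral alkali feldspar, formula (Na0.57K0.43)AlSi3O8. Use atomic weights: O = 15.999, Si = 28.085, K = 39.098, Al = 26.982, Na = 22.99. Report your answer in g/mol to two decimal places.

M = 0.57(22.99) + 0.43(39.098) + 1(26.982) + 3(28.085) + 8(15.999)

269.15 g/mol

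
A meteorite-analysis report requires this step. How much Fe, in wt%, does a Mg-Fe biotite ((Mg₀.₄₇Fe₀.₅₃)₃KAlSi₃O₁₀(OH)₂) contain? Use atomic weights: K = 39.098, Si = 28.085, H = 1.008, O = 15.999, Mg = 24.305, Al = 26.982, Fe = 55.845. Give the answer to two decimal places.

19.00 wt%

Molar mass of (Mg₀.₄₇Fe₀.₅₃)₃KAlSi₃O₁₀(OH)₂: 1.41·24.305 + 1.59·55.845 + 1·39.098 + 1·26.982 + 3·28.085 + 12·15.999 + 2·1.008 = 467.403 g/mol.
Mass of Fe per formula unit: 1.59 × 55.845 = 88.794 g.
Weight fraction Fe = 88.794 / 467.403 = 0.1900.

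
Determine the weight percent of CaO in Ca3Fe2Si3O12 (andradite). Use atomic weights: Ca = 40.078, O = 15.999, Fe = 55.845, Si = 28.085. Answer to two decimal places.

33.11 wt%

Molar mass of Ca3Fe2Si3O12 = 3×40.078 + 2×55.845 + 3×28.085 + 12×15.999 = 508.167 g/mol.
Each formula unit contains 3 Ca, equivalent to 3/1 = 3.0000 mol CaO.
M(CaO) = 1×40.078 + 1×15.999 = 56.077 g/mol.
Mass of CaO per formula unit = 3.0000 × 56.077 = 168.231 g.
CaO wt% = 168.231 / 508.167 × 100 = 33.11%.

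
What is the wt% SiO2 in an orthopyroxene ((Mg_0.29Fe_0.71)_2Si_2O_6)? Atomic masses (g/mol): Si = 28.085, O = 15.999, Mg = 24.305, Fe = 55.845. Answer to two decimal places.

Formula mass = 245.561 g/mol.
2 Si → 2.0000 mol SiO2 per formula unit; M(SiO2) = 60.083, so SiO2 mass = 120.166 g.
120.166/245.561 × 100 = 48.94 wt%.

48.94 wt%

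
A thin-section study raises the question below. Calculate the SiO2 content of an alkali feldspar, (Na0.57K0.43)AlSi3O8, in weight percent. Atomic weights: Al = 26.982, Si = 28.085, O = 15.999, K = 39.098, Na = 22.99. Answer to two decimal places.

66.97 wt%

Formula mass = 269.145 g/mol.
3 Si → 3.0000 mol SiO2 per formula unit; M(SiO2) = 60.083, so SiO2 mass = 180.249 g.
180.249/269.145 × 100 = 66.97 wt%.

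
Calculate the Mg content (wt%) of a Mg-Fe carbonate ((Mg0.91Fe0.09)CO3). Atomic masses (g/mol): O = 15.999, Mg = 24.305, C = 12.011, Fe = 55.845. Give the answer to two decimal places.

25.38 wt%

Molar mass of (Mg0.91Fe0.09)CO3: 0.91×24.305 + 0.09×55.845 + 1×12.011 + 3×15.999 = 87.152 g/mol.
Mass of Mg per formula unit: 0.91 × 24.305 = 22.118 g.
Weight fraction Mg = 22.118 / 87.152 = 0.2538.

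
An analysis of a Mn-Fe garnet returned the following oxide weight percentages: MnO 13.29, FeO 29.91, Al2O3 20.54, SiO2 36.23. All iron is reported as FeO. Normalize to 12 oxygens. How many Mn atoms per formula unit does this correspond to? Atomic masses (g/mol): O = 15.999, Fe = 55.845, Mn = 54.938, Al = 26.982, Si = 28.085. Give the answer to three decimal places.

0.931 Mn apfu

MnO (M=70.937): mol = 0.18735; Mn = 0.18735, O = 0.18735.
FeO (M=71.844): mol = 0.41632; Fe = 0.41632, O = 0.41632.
Al2O3 (M=101.961): mol = 0.20145; Al = 0.40290, O = 0.60435.
SiO2 (M=60.083): mol = 0.60300; Si = 0.60300, O = 1.20600.
ΣO = 2.41402; factor = 12/ΣO = 4.97096.
Mn apfu = 0.18735 × 4.97096 = 0.931.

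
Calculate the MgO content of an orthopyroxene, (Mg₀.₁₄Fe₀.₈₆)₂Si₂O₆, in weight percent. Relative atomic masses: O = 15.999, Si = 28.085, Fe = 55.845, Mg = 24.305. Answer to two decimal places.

4.43 wt%

Formula mass = 255.023 g/mol.
0.28 Mg → 0.2800 mol MgO per formula unit; M(MgO) = 40.304, so MgO mass = 11.285 g.
11.285/255.023 × 100 = 4.43 wt%.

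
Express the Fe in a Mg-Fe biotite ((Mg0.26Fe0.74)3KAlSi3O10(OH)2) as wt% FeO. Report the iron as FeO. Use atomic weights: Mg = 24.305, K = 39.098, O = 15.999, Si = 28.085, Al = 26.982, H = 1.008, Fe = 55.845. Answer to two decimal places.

M((Mg0.26Fe0.74)3KAlSi3O10(OH)2) = 487.273 g/mol; M(FeO) = 71.844 g/mol.
Moles FeO per formula unit = 2.22 Fe ÷ 1 = 2.2200.
FeO fraction = (2.2200 × 71.844) / 487.273 = 159.494/487.273 = 0.3273.

32.73 wt%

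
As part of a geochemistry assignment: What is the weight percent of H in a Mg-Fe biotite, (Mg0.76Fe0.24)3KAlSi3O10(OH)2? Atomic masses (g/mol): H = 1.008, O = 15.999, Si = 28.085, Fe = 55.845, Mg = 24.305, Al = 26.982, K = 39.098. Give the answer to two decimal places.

Formula mass = 2.28·24.305 + 0.72·55.845 + 1·39.098 + 1·26.982 + 3·28.085 + 12·15.999 + 2·1.008 = 439.963 g/mol, of which 2.016 g is H.
So H makes up 2.016/439.963 = 0.0046 of the mass, i.e. 0.46%.

0.46 mass %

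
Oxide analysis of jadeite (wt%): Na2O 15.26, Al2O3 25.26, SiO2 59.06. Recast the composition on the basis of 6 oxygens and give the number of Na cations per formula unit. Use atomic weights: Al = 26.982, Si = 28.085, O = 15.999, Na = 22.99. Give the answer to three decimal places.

1.000 Na apfu

Na2O: 15.26/61.979 = 0.24621 mol → 0.49242 mol Na, 0.24621 mol O.
Al2O3: 25.26/101.961 = 0.24774 mol → 0.49548 mol Al, 0.74322 mol O.
SiO2: 59.06/60.083 = 0.98297 mol → 0.98297 mol Si, 1.96594 mol O.
Total oxygen = 2.95537 mol. Normalization factor = 6/2.95537 = 2.03020.
Na per 6 O = 0.49242 × 2.03020 = 1.000.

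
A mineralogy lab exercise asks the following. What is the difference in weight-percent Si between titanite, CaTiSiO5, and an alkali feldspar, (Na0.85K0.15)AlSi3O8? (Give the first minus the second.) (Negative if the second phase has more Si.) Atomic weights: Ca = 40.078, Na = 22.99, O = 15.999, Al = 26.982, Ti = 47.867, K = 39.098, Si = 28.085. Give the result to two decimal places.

M(CaTiSiO5) = 196.025 g/mol, so wt% Si = 28.085/196.025 × 100 = 14.33%.
M((Na0.85K0.15)AlSi3O8) = 264.635 g/mol, so wt% Si = 84.255/264.635 × 100 = 31.84%.
14.33 − 31.84 = -17.51 pp.

-17.51 percentage points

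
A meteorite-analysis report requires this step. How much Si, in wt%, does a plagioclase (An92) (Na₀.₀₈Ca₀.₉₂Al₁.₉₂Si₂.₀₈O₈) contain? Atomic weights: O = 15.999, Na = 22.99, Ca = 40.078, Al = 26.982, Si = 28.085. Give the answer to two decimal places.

21.09 wt%

Molar mass of Na₀.₀₈Ca₀.₉₂Al₁.₉₂Si₂.₀₈O₈: 0.08·22.99 + 0.92·40.078 + 1.92·26.982 + 2.08·28.085 + 8·15.999 = 276.925 g/mol.
Mass of Si per formula unit: 2.08 × 28.085 = 58.417 g.
Weight fraction Si = 58.417 / 276.925 = 0.2109.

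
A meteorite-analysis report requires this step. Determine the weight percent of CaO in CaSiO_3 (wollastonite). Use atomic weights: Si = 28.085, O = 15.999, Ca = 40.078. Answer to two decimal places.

M(CaSiO_3) = 116.160 g/mol; M(CaO) = 56.077 g/mol.
Moles CaO per formula unit = 1 Ca ÷ 1 = 1.0000.
CaO fraction = (1.0000 × 56.077) / 116.160 = 56.077/116.160 = 0.4828.

48.28 wt%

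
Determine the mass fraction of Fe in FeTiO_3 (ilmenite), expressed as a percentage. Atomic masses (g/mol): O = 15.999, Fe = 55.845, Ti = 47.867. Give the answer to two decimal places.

Molar mass of FeTiO_3: 1·55.845 + 1·47.867 + 3·15.999 = 151.709 g/mol.
Mass of Fe per formula unit: 1 × 55.845 = 55.845 g.
Weight fraction Fe = 55.845 / 151.709 = 0.3681.

36.81 weight percent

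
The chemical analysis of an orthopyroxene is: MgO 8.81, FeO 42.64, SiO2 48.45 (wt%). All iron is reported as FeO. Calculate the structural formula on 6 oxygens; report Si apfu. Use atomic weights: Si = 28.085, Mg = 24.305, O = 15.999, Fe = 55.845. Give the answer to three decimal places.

8.81 wt% MgO ÷ 40.304 g/mol = 0.21859 mol, giving 0.21859 Mg and 0.21859 O.
42.64 wt% FeO ÷ 71.844 g/mol = 0.59351 mol, giving 0.59351 Fe and 0.59351 O.
48.45 wt% SiO2 ÷ 60.083 g/mol = 0.80638 mol, giving 0.80638 Si and 1.61276 O.
Oxygen sums to 2.42486; scaling by 6/2.42486 = 2.47437 puts the formula on 6 O.
Si: 0.80638 × 2.47437 = 1.995 atoms per formula unit.

1.995 Si apfu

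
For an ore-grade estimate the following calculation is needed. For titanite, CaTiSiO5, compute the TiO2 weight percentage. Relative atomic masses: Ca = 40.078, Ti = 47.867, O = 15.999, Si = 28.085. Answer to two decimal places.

40.74 wt%

Formula mass = 196.025 g/mol.
1 Ti → 1.0000 mol TiO2 per formula unit; M(TiO2) = 79.865, so TiO2 mass = 79.865 g.
79.865/196.025 × 100 = 40.74 wt%.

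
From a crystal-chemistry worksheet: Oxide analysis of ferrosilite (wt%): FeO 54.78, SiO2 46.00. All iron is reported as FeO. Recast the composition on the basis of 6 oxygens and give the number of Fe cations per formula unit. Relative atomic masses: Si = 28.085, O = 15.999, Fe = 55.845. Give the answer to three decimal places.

1.995 Fe apfu

FeO (M=71.844): mol = 0.76249; Fe = 0.76249, O = 0.76249.
SiO2 (M=60.083): mol = 0.76561; Si = 0.76561, O = 1.53122.
ΣO = 2.29371; factor = 6/ΣO = 2.61585.
Fe apfu = 0.76249 × 2.61585 = 1.995.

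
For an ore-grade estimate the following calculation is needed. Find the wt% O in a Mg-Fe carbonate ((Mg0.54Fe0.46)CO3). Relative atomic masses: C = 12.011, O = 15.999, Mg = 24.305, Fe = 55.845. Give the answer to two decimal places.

Formula mass = 0.54×24.305 + 0.46×55.845 + 1×12.011 + 3×15.999 = 98.821 g/mol, of which 47.997 g is O.
So O makes up 47.997/98.821 = 0.4857 of the mass, i.e. 48.57%.

48.57 mass %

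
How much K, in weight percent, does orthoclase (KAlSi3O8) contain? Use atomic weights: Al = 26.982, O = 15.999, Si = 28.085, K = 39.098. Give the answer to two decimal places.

Molar mass of KAlSi3O8: 1×39.098 + 1×26.982 + 3×28.085 + 8×15.999 = 278.327 g/mol.
Mass of K per formula unit: 1 × 39.098 = 39.098 g.
Weight fraction K = 39.098 / 278.327 = 0.1405.

14.05 weight percent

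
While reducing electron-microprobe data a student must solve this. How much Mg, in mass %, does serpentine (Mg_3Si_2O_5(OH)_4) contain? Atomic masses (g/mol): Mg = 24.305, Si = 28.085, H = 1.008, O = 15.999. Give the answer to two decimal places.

Formula mass = 3*24.305 + 2*28.085 + 9*15.999 + 4*1.008 = 277.108 g/mol, of which 72.915 g is Mg.
So Mg makes up 72.915/277.108 = 0.2631 of the mass, i.e. 26.31%.

26.31 mass %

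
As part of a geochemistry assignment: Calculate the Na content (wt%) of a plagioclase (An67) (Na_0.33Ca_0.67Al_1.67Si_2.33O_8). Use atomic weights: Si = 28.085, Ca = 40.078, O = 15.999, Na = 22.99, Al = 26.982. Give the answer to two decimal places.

M(Na_0.33Ca_0.67Al_1.67Si_2.33O_8) = 272.929 g/mol.
Na contributes 0.33 × 22.99 = 7.587 g per mole.
7.587/272.929 = 0.0278 → 2.78%.

2.78 wt%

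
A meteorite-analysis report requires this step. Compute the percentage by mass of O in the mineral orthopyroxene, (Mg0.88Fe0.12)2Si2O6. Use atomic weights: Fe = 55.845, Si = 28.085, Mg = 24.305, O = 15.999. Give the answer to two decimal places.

Molar mass of (Mg0.88Fe0.12)2Si2O6: 1.76×24.305 + 0.24×55.845 + 2×28.085 + 6×15.999 = 208.344 g/mol.
Mass of O per formula unit: 6 × 15.999 = 95.994 g.
Weight fraction O = 95.994 / 208.344 = 0.4607.

46.07 wt%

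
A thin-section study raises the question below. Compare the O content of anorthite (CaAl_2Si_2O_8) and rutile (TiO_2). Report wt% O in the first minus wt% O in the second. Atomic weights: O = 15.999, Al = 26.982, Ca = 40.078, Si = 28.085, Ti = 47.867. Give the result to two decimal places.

5.94 percentage points

O in CaAl_2Si_2O_8: molar mass 278.204 g/mol; 8×15.999 = 127.992 g → 46.01 wt%.
O in TiO_2: molar mass 79.865 g/mol; 2×15.999 = 31.998 g → 40.07 wt%.
Difference = 46.01 − 40.07 = 5.94 percentage points.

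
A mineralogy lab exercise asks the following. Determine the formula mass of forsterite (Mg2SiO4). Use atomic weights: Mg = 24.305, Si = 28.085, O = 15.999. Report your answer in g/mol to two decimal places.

Mg: 2 × 24.305 = 48.6100
Si: 1 × 28.085 = 28.0850
O: 4 × 15.999 = 63.9960
Summing the contributions gives the formula mass.

140.69 g/mol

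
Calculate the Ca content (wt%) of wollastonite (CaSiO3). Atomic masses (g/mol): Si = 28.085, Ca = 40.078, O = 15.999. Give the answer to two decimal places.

Molar mass of CaSiO3: 1·40.078 + 1·28.085 + 3·15.999 = 116.160 g/mol.
Mass of Ca per formula unit: 1 × 40.078 = 40.078 g.
Weight fraction Ca = 40.078 / 116.160 = 0.3450.

34.50 wt%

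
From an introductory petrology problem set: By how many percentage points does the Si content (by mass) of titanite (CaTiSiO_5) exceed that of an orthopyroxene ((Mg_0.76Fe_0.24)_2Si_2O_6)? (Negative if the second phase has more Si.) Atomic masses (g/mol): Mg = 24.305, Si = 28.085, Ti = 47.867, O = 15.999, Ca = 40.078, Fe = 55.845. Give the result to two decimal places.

-11.69 percentage points

M(CaTiSiO_5) = 196.025 g/mol, so wt% Si = 28.085/196.025 × 100 = 14.33%.
M((Mg_0.76Fe_0.24)_2Si_2O_6) = 215.913 g/mol, so wt% Si = 56.170/215.913 × 100 = 26.02%.
14.33 − 26.02 = -11.69 pp.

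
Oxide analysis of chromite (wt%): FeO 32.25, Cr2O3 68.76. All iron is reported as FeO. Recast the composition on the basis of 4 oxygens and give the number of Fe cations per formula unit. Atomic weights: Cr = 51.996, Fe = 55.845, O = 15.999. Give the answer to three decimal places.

0.994 Fe apfu

FeO (M=71.844): mol = 0.44889; Fe = 0.44889, O = 0.44889.
Cr2O3 (M=151.989): mol = 0.45240; Cr = 0.90480, O = 1.35720.
ΣO = 1.80609; factor = 4/ΣO = 2.21473.
Fe apfu = 0.44889 × 2.21473 = 0.994.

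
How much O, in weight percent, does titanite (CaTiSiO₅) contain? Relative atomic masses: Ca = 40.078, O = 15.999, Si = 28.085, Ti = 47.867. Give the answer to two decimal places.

40.81 weight percent

Molar mass of CaTiSiO₅: 1×40.078 + 1×47.867 + 1×28.085 + 5×15.999 = 196.025 g/mol.
Mass of O per formula unit: 5 × 15.999 = 79.995 g.
Weight fraction O = 79.995 / 196.025 = 0.4081.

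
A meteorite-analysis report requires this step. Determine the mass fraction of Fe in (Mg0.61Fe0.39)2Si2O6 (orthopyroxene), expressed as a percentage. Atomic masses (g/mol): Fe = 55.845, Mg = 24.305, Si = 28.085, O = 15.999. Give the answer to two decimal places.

M((Mg0.61Fe0.39)2Si2O6) = 225.375 g/mol.
Fe contributes 0.78 × 55.845 = 43.559 g per mole.
43.559/225.375 = 0.1933 → 19.33%.

19.33 weight percent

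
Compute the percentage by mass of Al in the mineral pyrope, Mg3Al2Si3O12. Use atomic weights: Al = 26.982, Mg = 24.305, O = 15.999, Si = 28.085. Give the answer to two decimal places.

13.39 wt%

Formula mass = 3*24.305 + 2*26.982 + 3*28.085 + 12*15.999 = 403.122 g/mol, of which 53.964 g is Al.
So Al makes up 53.964/403.122 = 0.1339 of the mass, i.e. 13.39%.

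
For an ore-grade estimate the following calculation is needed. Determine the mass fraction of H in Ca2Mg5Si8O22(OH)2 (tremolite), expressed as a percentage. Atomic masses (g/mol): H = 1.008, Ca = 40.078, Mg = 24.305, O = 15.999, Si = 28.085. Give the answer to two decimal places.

Molar mass of Ca2Mg5Si8O22(OH)2: 2×40.078 + 5×24.305 + 8×28.085 + 24×15.999 + 2×1.008 = 812.353 g/mol.
Mass of H per formula unit: 2 × 1.008 = 2.016 g.
Weight fraction H = 2.016 / 812.353 = 0.0025.

0.25 mass %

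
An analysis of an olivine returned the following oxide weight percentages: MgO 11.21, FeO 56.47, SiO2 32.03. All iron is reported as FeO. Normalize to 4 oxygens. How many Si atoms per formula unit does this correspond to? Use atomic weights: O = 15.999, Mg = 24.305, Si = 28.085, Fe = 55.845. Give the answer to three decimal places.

11.21 wt% MgO ÷ 40.304 g/mol = 0.27814 mol, giving 0.27814 Mg and 0.27814 O.
56.47 wt% FeO ÷ 71.844 g/mol = 0.78601 mol, giving 0.78601 Fe and 0.78601 O.
32.03 wt% SiO2 ÷ 60.083 g/mol = 0.53310 mol, giving 0.53310 Si and 1.06620 O.
Oxygen sums to 2.13035; scaling by 4/2.13035 = 1.87763 puts the formula on 4 O.
Si: 0.53310 × 1.87763 = 1.001 atoms per formula unit.

1.001 Si apfu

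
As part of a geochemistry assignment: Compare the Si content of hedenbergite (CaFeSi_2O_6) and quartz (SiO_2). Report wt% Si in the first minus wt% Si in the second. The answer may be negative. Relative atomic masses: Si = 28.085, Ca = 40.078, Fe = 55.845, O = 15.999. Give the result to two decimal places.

-24.10 percentage points

First mineral: 56.170 g Si in 248.087 g formula = 22.64 wt% Si.
Second mineral: 28.085 g Si in 60.083 g formula = 46.74 wt% Si.
22.64% − 46.74% gives a difference of -24.10 percentage points.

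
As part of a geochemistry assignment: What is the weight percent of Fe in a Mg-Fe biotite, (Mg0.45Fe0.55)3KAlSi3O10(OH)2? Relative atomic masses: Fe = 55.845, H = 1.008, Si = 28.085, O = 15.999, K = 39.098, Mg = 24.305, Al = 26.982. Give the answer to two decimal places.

Molar mass of (Mg0.45Fe0.55)3KAlSi3O10(OH)2: 1.35·24.305 + 1.65·55.845 + 1·39.098 + 1·26.982 + 3·28.085 + 12·15.999 + 2·1.008 = 469.295 g/mol.
Mass of Fe per formula unit: 1.65 × 55.845 = 92.144 g.
Weight fraction Fe = 92.144 / 469.295 = 0.1963.

19.63 weight percent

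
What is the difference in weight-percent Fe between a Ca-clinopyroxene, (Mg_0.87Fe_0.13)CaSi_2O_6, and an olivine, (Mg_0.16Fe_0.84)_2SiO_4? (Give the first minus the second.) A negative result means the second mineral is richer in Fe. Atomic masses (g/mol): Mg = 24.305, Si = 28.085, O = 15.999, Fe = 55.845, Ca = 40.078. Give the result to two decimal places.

Fe in (Mg_0.87Fe_0.13)CaSi_2O_6: molar mass 220.647 g/mol; 0.13×55.845 = 7.260 g → 3.29 wt%.
Fe in (Mg_0.16Fe_0.84)_2SiO_4: molar mass 193.678 g/mol; 1.68×55.845 = 93.820 g → 48.44 wt%.
Difference = 3.29 − 48.44 = -45.15 percentage points.

-45.15 percentage points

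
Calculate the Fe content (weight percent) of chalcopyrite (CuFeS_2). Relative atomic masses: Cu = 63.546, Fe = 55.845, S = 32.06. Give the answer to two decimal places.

M(CuFeS_2) = 183.511 g/mol.
Fe contributes 1 × 55.845 = 55.845 g per mole.
55.845/183.511 = 0.3043 → 30.43%.

30.43 weight percent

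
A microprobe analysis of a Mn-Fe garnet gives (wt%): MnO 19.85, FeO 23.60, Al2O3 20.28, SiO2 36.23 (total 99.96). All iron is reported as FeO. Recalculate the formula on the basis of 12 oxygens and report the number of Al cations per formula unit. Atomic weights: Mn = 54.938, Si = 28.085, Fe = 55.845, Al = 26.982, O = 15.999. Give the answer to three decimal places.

1.980 Al apfu

MnO: 19.85/70.937 = 0.27983 mol → 0.27983 mol Mn, 0.27983 mol O.
FeO: 23.60/71.844 = 0.32849 mol → 0.32849 mol Fe, 0.32849 mol O.
Al2O3: 20.28/101.961 = 0.19890 mol → 0.39780 mol Al, 0.59670 mol O.
SiO2: 36.23/60.083 = 0.60300 mol → 0.60300 mol Si, 1.20600 mol O.
Total oxygen = 2.41102 mol. Normalization factor = 12/2.41102 = 4.97715.
Al per 12 O = 0.39780 × 4.97715 = 1.980.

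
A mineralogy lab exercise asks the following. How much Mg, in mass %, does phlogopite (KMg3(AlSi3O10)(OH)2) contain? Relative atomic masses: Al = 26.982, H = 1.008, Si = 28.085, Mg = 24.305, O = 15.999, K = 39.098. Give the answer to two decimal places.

17.47 mass %

Formula mass = 1*39.098 + 3*24.305 + 1*26.982 + 3*28.085 + 12*15.999 + 2*1.008 = 417.254 g/mol, of which 72.915 g is Mg.
So Mg makes up 72.915/417.254 = 0.1747 of the mass, i.e. 17.47%.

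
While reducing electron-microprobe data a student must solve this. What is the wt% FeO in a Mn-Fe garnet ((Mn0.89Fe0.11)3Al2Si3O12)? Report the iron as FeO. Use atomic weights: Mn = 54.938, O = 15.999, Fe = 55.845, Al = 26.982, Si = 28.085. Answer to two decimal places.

4.79 wt%

Formula mass = 495.320 g/mol.
0.33 Fe → 0.3300 mol FeO per formula unit; M(FeO) = 71.844, so FeO mass = 23.709 g.
23.709/495.320 × 100 = 4.79 wt%.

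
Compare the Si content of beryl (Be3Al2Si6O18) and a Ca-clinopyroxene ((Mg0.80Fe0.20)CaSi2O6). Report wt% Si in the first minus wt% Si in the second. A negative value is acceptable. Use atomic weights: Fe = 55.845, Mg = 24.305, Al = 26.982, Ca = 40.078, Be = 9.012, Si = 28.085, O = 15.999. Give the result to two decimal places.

6.15 percentage points

First mineral: 168.510 g Si in 537.492 g formula = 31.35 wt% Si.
Second mineral: 56.170 g Si in 222.855 g formula = 25.20 wt% Si.
31.35% − 25.20% gives a difference of 6.15 percentage points.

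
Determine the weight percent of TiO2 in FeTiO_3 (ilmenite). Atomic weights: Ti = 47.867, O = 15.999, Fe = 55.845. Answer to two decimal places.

Molar mass of FeTiO_3 = 1·55.845 + 1·47.867 + 3·15.999 = 151.709 g/mol.
Each formula unit contains 1 Ti, equivalent to 1/1 = 1.0000 mol TiO2.
M(TiO2) = 1×47.867 + 2×15.999 = 79.865 g/mol.
Mass of TiO2 per formula unit = 1.0000 × 79.865 = 79.865 g.
TiO2 wt% = 79.865 / 151.709 × 100 = 52.64%.

52.64 wt%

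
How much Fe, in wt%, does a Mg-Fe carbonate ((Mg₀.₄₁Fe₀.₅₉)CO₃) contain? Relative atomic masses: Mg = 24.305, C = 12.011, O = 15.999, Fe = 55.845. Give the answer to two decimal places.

Molar mass of (Mg₀.₄₁Fe₀.₅₉)CO₃: 0.41×24.305 + 0.59×55.845 + 1×12.011 + 3×15.999 = 102.922 g/mol.
Mass of Fe per formula unit: 0.59 × 55.845 = 32.949 g.
Weight fraction Fe = 32.949 / 102.922 = 0.3201.

32.01 wt%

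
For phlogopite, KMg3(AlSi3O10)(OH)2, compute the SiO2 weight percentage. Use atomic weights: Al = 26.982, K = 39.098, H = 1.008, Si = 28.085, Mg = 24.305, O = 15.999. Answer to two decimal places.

M(KMg3(AlSi3O10)(OH)2) = 417.254 g/mol; M(SiO2) = 60.083 g/mol.
Moles SiO2 per formula unit = 3 Si ÷ 1 = 3.0000.
SiO2 fraction = (3.0000 × 60.083) / 417.254 = 180.249/417.254 = 0.4320.

43.20 wt%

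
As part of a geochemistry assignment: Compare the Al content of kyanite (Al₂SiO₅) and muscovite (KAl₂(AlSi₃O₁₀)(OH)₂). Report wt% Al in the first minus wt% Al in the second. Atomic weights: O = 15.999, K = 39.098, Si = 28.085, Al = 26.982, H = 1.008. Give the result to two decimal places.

12.98 percentage points

M(Al₂SiO₅) = 162.044 g/mol, so wt% Al = 53.964/162.044 × 100 = 33.30%.
M(KAl₂(AlSi₃O₁₀)(OH)₂) = 398.303 g/mol, so wt% Al = 80.946/398.303 × 100 = 20.32%.
33.30 − 20.32 = 12.98 pp.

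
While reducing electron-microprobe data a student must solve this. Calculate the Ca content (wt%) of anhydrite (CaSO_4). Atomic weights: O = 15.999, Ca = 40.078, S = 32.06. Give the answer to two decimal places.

29.44 wt%

Molar mass of CaSO_4: 1*40.078 + 1*32.06 + 4*15.999 = 136.134 g/mol.
Mass of Ca per formula unit: 1 × 40.078 = 40.078 g.
Weight fraction Ca = 40.078 / 136.134 = 0.2944.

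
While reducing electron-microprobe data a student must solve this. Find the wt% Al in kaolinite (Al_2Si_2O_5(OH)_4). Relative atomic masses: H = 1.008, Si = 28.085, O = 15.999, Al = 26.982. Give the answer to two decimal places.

M(Al_2Si_2O_5(OH)_4) = 258.157 g/mol.
Al contributes 2 × 26.982 = 53.964 g per mole.
53.964/258.157 = 0.2090 → 20.90%.

20.90 wt%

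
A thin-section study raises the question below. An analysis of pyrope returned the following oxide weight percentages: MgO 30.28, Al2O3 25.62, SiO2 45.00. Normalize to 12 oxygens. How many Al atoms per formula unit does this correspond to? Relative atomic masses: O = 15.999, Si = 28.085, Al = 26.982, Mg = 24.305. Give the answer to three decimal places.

MgO: 30.28/40.304 = 0.75129 mol → 0.75129 mol Mg, 0.75129 mol O.
Al2O3: 25.62/101.961 = 0.25127 mol → 0.50254 mol Al, 0.75381 mol O.
SiO2: 45.00/60.083 = 0.74896 mol → 0.74896 mol Si, 1.49792 mol O.
Total oxygen = 3.00302 mol. Normalization factor = 12/3.00302 = 3.99598.
Al per 12 O = 0.50254 × 3.99598 = 2.008.

2.008 Al apfu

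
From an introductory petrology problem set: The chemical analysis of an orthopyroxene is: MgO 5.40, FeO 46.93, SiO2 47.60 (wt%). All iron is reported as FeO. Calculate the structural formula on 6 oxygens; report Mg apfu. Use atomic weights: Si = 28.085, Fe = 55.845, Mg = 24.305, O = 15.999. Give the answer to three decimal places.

0.339 Mg apfu

5.40 wt% MgO ÷ 40.304 g/mol = 0.13398 mol, giving 0.13398 Mg and 0.13398 O.
46.93 wt% FeO ÷ 71.844 g/mol = 0.65322 mol, giving 0.65322 Fe and 0.65322 O.
47.60 wt% SiO2 ÷ 60.083 g/mol = 0.79224 mol, giving 0.79224 Si and 1.58448 O.
Oxygen sums to 2.37168; scaling by 6/2.37168 = 2.52985 puts the formula on 6 O.
Mg: 0.13398 × 2.52985 = 0.339 atoms per formula unit.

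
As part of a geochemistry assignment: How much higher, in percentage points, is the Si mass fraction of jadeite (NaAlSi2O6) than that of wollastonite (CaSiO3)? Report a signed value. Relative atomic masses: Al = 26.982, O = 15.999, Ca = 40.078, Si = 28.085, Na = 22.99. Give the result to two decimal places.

3.61 percentage points

First mineral: 56.170 g Si in 202.136 g formula = 27.79 wt% Si.
Second mineral: 28.085 g Si in 116.160 g formula = 24.18 wt% Si.
27.79% − 24.18% gives a difference of 3.61 percentage points.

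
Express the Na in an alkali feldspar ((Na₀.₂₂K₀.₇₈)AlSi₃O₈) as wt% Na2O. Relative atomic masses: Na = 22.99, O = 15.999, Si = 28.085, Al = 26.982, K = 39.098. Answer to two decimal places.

Formula mass = 274.783 g/mol.
0.22 Na → 0.1100 mol Na2O per formula unit; M(Na2O) = 61.979, so Na2O mass = 6.818 g.
6.818/274.783 × 100 = 2.48 wt%.

2.48 wt%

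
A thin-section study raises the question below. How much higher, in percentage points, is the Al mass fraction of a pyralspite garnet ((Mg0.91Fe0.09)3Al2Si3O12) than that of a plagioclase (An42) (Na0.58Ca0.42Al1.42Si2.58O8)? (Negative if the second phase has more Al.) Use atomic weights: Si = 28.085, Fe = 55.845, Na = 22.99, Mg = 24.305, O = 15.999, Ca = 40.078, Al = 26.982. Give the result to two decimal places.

First mineral: 53.964 g Al in 411.638 g formula = 13.11 wt% Al.
Second mineral: 38.314 g Al in 268.933 g formula = 14.25 wt% Al.
13.11% − 14.25% gives a difference of -1.14 percentage points.

-1.14 percentage points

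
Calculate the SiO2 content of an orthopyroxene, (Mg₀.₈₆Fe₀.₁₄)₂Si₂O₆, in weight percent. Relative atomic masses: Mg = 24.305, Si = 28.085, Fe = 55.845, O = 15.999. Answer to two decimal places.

57.33 wt%

Formula mass = 209.605 g/mol.
2 Si → 2.0000 mol SiO2 per formula unit; M(SiO2) = 60.083, so SiO2 mass = 120.166 g.
120.166/209.605 × 100 = 57.33 wt%.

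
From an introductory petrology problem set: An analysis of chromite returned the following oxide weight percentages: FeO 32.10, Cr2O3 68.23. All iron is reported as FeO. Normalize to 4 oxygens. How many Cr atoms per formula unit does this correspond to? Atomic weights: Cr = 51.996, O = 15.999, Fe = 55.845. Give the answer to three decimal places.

2.002 Cr apfu

FeO (M=71.844): mol = 0.44680; Fe = 0.44680, O = 0.44680.
Cr2O3 (M=151.989): mol = 0.44891; Cr = 0.89782, O = 1.34673.
ΣO = 1.79353; factor = 4/ΣO = 2.23024.
Cr apfu = 0.89782 × 2.23024 = 2.002.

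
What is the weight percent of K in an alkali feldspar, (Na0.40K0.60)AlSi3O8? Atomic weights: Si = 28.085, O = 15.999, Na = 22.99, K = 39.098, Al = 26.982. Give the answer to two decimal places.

M((Na0.40K0.60)AlSi3O8) = 271.884 g/mol.
K contributes 0.60 × 39.098 = 23.459 g per mole.
23.459/271.884 = 0.0863 → 8.63%.

8.63 mass %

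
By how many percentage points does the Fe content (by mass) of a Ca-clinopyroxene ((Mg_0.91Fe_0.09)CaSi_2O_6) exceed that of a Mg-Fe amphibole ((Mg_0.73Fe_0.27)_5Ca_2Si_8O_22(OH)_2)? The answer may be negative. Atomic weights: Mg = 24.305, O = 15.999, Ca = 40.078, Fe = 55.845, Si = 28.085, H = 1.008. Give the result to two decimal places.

-6.53 percentage points

Fe in (Mg_0.91Fe_0.09)CaSi_2O_6: molar mass 219.386 g/mol; 0.09×55.845 = 5.026 g → 2.29 wt%.
Fe in (Mg_0.73Fe_0.27)_5Ca_2Si_8O_22(OH)_2: molar mass 854.932 g/mol; 1.35×55.845 = 75.391 g → 8.82 wt%.
Difference = 2.29 − 8.82 = -6.53 percentage points.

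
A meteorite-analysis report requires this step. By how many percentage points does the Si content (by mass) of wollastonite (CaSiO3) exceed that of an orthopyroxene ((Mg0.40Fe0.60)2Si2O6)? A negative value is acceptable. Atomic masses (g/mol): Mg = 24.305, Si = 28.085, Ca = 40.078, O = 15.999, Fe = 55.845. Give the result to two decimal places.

0.64 percentage points

M(CaSiO3) = 116.160 g/mol, so wt% Si = 28.085/116.160 × 100 = 24.18%.
M((Mg0.40Fe0.60)2Si2O6) = 238.622 g/mol, so wt% Si = 56.170/238.622 × 100 = 23.54%.
24.18 − 23.54 = 0.64 pp.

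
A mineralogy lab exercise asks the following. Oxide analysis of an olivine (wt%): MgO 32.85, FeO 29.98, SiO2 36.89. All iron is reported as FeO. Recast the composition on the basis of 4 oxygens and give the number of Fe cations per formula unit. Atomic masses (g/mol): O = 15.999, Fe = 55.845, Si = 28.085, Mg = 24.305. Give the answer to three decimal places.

MgO: 32.85/40.304 = 0.81506 mol → 0.81506 mol Mg, 0.81506 mol O.
FeO: 29.98/71.844 = 0.41729 mol → 0.41729 mol Fe, 0.41729 mol O.
SiO2: 36.89/60.083 = 0.61398 mol → 0.61398 mol Si, 1.22796 mol O.
Total oxygen = 2.46031 mol. Normalization factor = 4/2.46031 = 1.62581.
Fe per 4 O = 0.41729 × 1.62581 = 0.678.

0.678 Fe apfu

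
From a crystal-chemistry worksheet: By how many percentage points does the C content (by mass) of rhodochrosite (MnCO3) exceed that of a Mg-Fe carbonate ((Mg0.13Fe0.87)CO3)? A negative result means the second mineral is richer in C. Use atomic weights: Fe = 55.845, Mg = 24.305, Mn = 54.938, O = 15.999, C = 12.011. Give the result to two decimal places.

First mineral: 12.011 g C in 114.946 g formula = 10.45 wt% C.
Second mineral: 12.011 g C in 111.753 g formula = 10.75 wt% C.
10.45% − 10.75% gives a difference of -0.30 percentage points.

-0.30 percentage points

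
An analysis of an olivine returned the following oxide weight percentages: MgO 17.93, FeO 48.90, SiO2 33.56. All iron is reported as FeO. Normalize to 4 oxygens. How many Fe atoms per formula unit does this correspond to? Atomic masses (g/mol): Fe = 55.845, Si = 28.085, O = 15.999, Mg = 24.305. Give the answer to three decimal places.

1.214 Fe apfu

17.93 wt% MgO ÷ 40.304 g/mol = 0.44487 mol, giving 0.44487 Mg and 0.44487 O.
48.90 wt% FeO ÷ 71.844 g/mol = 0.68064 mol, giving 0.68064 Fe and 0.68064 O.
33.56 wt% SiO2 ÷ 60.083 g/mol = 0.55856 mol, giving 0.55856 Si and 1.11712 O.
Oxygen sums to 2.24263; scaling by 4/2.24263 = 1.78362 puts the formula on 4 O.
Fe: 0.68064 × 1.78362 = 1.214 atoms per formula unit.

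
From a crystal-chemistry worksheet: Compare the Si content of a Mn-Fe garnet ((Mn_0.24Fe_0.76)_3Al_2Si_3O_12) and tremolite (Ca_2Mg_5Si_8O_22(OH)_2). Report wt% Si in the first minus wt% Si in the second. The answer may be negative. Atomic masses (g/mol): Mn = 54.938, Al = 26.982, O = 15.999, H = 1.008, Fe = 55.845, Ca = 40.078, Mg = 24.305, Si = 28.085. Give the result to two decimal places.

M((Mn_0.24Fe_0.76)_3Al_2Si_3O_12) = 497.089 g/mol, so wt% Si = 84.255/497.089 × 100 = 16.95%.
M(Ca_2Mg_5Si_8O_22(OH)_2) = 812.353 g/mol, so wt% Si = 224.680/812.353 × 100 = 27.66%.
16.95 − 27.66 = -10.71 pp.

-10.71 percentage points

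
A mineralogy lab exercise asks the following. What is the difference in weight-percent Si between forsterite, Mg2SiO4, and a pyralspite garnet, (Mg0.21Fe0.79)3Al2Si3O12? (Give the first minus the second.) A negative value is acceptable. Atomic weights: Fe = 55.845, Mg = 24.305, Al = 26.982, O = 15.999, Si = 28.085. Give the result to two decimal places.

2.33 percentage points

M(Mg2SiO4) = 140.691 g/mol, so wt% Si = 28.085/140.691 × 100 = 19.96%.
M((Mg0.21Fe0.79)3Al2Si3O12) = 477.872 g/mol, so wt% Si = 84.255/477.872 × 100 = 17.63%.
19.96 − 17.63 = 2.33 pp.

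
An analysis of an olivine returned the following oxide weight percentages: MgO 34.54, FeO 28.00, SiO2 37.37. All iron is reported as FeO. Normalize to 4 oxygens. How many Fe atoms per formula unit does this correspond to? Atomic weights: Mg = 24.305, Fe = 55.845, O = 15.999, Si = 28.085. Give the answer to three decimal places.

0.626 Fe apfu

34.54 wt% MgO ÷ 40.304 g/mol = 0.85699 mol, giving 0.85699 Mg and 0.85699 O.
28.00 wt% FeO ÷ 71.844 g/mol = 0.38973 mol, giving 0.38973 Fe and 0.38973 O.
37.37 wt% SiO2 ÷ 60.083 g/mol = 0.62197 mol, giving 0.62197 Si and 1.24394 O.
Oxygen sums to 2.49066; scaling by 4/2.49066 = 1.60600 puts the formula on 4 O.
Fe: 0.38973 × 1.60600 = 0.626 atoms per formula unit.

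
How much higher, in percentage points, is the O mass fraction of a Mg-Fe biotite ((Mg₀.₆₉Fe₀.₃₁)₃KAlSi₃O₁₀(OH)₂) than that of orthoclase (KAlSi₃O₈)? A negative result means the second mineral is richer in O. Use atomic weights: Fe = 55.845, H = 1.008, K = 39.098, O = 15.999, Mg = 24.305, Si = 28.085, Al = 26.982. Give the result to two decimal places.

-3.00 percentage points

M((Mg₀.₆₉Fe₀.₃₁)₃KAlSi₃O₁₀(OH)₂) = 446.586 g/mol, so wt% O = 191.988/446.586 × 100 = 42.99%.
M(KAlSi₃O₈) = 278.327 g/mol, so wt% O = 127.992/278.327 × 100 = 45.99%.
42.99 − 45.99 = -3.00 pp.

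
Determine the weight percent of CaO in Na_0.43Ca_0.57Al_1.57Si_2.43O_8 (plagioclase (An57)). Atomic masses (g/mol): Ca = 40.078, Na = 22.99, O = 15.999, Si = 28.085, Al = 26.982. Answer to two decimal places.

Formula mass = 271.330 g/mol.
0.57 Ca → 0.5700 mol CaO per formula unit; M(CaO) = 56.077, so CaO mass = 31.964 g.
31.964/271.330 × 100 = 11.78 wt%.

11.78 wt%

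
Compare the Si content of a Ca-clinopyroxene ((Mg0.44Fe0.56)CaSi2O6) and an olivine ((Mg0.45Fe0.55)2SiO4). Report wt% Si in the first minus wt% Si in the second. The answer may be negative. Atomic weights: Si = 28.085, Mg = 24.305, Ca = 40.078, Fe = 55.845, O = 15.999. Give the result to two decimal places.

M((Mg0.44Fe0.56)CaSi2O6) = 234.209 g/mol, so wt% Si = 56.170/234.209 × 100 = 23.98%.
M((Mg0.45Fe0.55)2SiO4) = 175.385 g/mol, so wt% Si = 28.085/175.385 × 100 = 16.01%.
23.98 − 16.01 = 7.97 pp.

7.97 percentage points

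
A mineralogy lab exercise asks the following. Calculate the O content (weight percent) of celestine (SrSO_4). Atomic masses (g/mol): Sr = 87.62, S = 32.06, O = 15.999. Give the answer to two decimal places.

Molar mass of SrSO_4: 1·87.62 + 1·32.06 + 4·15.999 = 183.676 g/mol.
Mass of O per formula unit: 4 × 15.999 = 63.996 g.
Weight fraction O = 63.996 / 183.676 = 0.3484.

34.84 weight percent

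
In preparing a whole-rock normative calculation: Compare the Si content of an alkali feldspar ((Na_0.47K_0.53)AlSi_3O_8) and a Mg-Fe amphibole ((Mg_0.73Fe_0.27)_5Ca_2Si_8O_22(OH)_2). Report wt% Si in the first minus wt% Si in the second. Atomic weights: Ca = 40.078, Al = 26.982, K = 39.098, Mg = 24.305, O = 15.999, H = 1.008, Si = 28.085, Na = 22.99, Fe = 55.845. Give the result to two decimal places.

4.84 percentage points

M((Na_0.47K_0.53)AlSi_3O_8) = 270.756 g/mol, so wt% Si = 84.255/270.756 × 100 = 31.12%.
M((Mg_0.73Fe_0.27)_5Ca_2Si_8O_22(OH)_2) = 854.932 g/mol, so wt% Si = 224.680/854.932 × 100 = 26.28%.
31.12 − 26.28 = 4.84 pp.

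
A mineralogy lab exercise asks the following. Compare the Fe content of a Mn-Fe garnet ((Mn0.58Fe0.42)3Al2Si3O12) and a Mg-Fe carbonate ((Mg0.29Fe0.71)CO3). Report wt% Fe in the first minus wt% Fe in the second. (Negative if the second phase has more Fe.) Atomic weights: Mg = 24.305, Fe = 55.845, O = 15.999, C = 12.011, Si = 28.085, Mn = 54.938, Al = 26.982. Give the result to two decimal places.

M((Mn0.58Fe0.42)3Al2Si3O12) = 496.164 g/mol, so wt% Fe = 70.365/496.164 × 100 = 14.18%.
M((Mg0.29Fe0.71)CO3) = 106.706 g/mol, so wt% Fe = 39.650/106.706 × 100 = 37.16%.
14.18 − 37.16 = -22.98 pp.

-22.98 percentage points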